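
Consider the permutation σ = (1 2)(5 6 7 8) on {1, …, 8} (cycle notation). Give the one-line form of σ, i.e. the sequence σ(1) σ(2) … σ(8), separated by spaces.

2 1 3 4 6 7 8 5

Each element maps to the next entry in its cycle (wrapping to the front): 1→2, 2→1, 3→3, 4→4, 5→6, 6→7, 7→8, 8→5.
Listing these in domain order gives 2 1 3 4 6 7 8 5.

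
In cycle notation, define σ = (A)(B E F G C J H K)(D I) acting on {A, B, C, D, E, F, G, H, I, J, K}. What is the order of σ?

The disjoint cycles have lengths 8, 2, 1.
The order is lcm(8, 2) = 8.

8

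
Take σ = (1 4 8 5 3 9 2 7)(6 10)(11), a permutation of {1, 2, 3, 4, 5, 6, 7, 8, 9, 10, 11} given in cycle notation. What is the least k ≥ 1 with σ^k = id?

8

The cycle type of σ is (8, 2, 1).
Since disjoint cycles commute, ord(σ) = lcm(8, 2) = 8.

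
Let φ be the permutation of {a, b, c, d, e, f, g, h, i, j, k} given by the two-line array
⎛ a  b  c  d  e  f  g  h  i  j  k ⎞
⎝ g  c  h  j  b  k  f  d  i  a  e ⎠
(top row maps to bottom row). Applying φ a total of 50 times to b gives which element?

b

Tracing b → c → … returns to b after 10 steps, so b lies in a 10-cycle (a g f k e b c h d j).
Powers repeat with period 10 on this cycle, and 50 mod 10 = 0, so φ^50(b) = φ^0(b).
So φ^50(b) = b.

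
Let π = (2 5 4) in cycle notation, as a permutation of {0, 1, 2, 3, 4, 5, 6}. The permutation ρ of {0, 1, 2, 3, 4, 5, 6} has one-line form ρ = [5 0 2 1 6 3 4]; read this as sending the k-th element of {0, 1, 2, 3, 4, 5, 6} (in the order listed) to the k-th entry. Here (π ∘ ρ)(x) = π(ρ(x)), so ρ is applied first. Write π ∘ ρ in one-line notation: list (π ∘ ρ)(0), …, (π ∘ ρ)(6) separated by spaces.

4 0 5 1 6 3 2

(π ∘ ρ)(x) = π(ρ(x)). Computing each image: π(ρ(0)) = π(5) = 4, π(ρ(1)) = π(0) = 0, π(ρ(2)) = π(2) = 5, π(ρ(3)) = π(1) = 1, π(ρ(4)) = π(6) = 6, π(ρ(5)) = π(3) = 3, π(ρ(6)) = π(4) = 2.
Hence π ∘ ρ = [4 0 5 1 6 3 2].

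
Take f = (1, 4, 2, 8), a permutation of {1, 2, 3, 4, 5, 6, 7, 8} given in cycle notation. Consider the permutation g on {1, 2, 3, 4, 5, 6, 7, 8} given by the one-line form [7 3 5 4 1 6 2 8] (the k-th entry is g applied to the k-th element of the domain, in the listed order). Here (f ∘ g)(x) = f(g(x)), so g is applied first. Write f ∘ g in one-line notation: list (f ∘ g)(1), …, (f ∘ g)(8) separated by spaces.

7 3 5 2 4 6 8 1

(f ∘ g)(x) = f(g(x)). Computing each image: f(g(1)) = f(7) = 7, f(g(2)) = f(3) = 3, f(g(3)) = f(5) = 5, f(g(4)) = f(4) = 2, f(g(5)) = f(1) = 4, f(g(6)) = f(6) = 6, f(g(7)) = f(2) = 8, f(g(8)) = f(8) = 1.
Hence f ∘ g = [7 3 5 2 4 6 8 1].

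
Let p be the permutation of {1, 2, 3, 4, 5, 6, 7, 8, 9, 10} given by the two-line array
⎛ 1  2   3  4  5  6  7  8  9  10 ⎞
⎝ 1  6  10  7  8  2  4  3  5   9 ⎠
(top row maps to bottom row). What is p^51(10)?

Tracing 10 → 9 → … returns to 10 after 5 steps, so 10 lies in a 5-cycle (3, 10, 9, 5, 8).
Powers repeat with period 5 on this cycle, and 51 mod 5 = 1, so p^51(10) = p^1(10).
Advancing 1 step from 10: 10 → 9.

9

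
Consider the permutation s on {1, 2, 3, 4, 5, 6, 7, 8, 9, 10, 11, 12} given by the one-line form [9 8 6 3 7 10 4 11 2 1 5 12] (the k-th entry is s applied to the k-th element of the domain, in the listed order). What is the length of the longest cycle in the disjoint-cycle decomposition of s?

Decomposing into disjoint cycles gives (1, 9, 2, 8, 11, 5, 7, 4, 3, 6, 10); the longest has length 11.

11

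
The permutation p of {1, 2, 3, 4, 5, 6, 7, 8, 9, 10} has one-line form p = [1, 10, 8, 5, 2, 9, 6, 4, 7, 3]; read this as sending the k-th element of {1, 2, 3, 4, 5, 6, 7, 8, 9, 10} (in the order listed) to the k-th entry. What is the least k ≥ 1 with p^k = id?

6

The disjoint-cycle form of p has cycle lengths 6, 3, 1.
Since disjoint cycles commute, ord(p) = lcm(6, 3) = 6.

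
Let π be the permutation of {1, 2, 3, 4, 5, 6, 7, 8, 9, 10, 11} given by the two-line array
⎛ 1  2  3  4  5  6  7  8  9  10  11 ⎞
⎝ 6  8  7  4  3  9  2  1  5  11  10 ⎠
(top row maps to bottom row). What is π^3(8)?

9

Tracing 8 → 1 → … returns to 8 after 8 steps, so 8 lies in an 8-cycle (1 6 9 5 3 7 2 8).
Stepping 3 places around the cycle: 8 → 1 → 6 → 9.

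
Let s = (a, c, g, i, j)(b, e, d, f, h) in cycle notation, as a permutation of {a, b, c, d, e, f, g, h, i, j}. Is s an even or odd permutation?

even

The cycle lengths are 5, 5.
A cycle is odd iff its length is even; s has 0 even-length cycles, so sgn(s) = (−1)^0 and s is even.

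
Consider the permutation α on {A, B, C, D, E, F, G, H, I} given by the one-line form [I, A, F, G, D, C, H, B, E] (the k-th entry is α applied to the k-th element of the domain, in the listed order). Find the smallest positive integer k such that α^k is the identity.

14

Writing α as disjoint cycles, the cycle lengths are 7, 2.
Since disjoint cycles commute, ord(α) = lcm(7, 2) = 14.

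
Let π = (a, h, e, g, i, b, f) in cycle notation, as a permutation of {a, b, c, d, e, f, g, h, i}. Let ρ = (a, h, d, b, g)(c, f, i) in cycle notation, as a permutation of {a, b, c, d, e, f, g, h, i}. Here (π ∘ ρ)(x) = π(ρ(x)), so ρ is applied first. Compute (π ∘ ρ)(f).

b

First apply ρ: ρ(f) = i, then π(i) = b. Thus (π ∘ ρ)(f) = b.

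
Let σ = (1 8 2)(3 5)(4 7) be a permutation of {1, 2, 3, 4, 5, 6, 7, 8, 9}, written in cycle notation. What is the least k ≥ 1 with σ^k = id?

The cycle type of σ is (3, 2, 2, 1, 1).
The order of σ is the least common multiple of its cycle lengths: lcm(3, 2, 2) = 6.

6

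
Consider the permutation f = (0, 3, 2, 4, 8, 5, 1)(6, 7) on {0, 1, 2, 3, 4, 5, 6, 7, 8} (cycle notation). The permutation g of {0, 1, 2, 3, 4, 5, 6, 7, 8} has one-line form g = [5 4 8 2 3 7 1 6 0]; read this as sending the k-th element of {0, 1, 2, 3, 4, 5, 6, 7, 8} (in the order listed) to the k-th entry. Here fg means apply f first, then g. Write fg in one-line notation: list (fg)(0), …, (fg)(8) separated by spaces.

2 5 3 8 0 4 6 1 7

(fg)(x) = g(f(x)). Computing each image: g(f(0)) = g(3) = 2, g(f(1)) = g(0) = 5, g(f(2)) = g(4) = 3, g(f(3)) = g(2) = 8, g(f(4)) = g(8) = 0, g(f(5)) = g(1) = 4, g(f(6)) = g(7) = 6, g(f(7)) = g(6) = 1, g(f(8)) = g(5) = 7.
Hence fg = [2 5 3 8 0 4 6 1 7].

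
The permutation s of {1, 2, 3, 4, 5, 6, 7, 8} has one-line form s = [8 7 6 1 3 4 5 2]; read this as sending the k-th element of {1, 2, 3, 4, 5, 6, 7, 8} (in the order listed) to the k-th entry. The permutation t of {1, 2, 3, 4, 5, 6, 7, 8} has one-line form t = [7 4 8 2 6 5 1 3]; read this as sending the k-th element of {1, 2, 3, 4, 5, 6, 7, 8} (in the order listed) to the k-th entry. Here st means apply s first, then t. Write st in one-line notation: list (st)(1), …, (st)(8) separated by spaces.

3 1 5 7 8 2 6 4

Chase each element through s then t: 1 → 8 → 3; 2 → 7 → 1; 3 → 6 → 5; 4 → 1 → 7; 5 → 3 → 8; 6 → 4 → 2; 7 → 5 → 6; 8 → 2 → 4.
Collecting the images, st = [3 1 5 7 8 2 6 4].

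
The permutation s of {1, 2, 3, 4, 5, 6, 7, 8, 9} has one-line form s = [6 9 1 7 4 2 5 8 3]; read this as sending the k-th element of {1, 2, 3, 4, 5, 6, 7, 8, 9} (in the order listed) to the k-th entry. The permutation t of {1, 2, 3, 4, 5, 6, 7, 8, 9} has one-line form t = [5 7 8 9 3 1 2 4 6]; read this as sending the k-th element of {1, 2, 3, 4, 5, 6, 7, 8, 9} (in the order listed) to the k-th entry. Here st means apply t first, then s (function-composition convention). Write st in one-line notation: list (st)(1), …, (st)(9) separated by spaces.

(st)(x) = s(t(x)). Computing each image: s(t(1)) = s(5) = 4, s(t(2)) = s(7) = 5, s(t(3)) = s(8) = 8, s(t(4)) = s(9) = 3, s(t(5)) = s(3) = 1, s(t(6)) = s(1) = 6, s(t(7)) = s(2) = 9, s(t(8)) = s(4) = 7, s(t(9)) = s(6) = 2.
Hence st = [4 5 8 3 1 6 9 7 2].

4 5 8 3 1 6 9 7 2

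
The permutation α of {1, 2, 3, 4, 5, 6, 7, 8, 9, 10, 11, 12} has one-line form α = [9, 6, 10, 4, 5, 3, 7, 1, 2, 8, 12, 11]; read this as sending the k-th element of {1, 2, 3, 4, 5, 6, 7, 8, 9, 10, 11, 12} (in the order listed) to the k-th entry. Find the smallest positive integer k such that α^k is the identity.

Writing α as disjoint cycles, the cycle lengths are 7, 2, 1, 1, 1.
The order of α is the least common multiple of its cycle lengths: lcm(7, 2) = 14.

14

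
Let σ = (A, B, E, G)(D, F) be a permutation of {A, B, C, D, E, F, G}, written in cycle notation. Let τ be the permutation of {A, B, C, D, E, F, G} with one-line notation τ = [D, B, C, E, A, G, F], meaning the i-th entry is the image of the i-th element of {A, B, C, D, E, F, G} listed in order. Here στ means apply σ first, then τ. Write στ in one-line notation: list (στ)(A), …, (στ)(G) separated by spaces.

(στ)(x) = τ(σ(x)). Computing each image: τ(σ(A)) = τ(B) = B, τ(σ(B)) = τ(E) = A, τ(σ(C)) = τ(C) = C, τ(σ(D)) = τ(F) = G, τ(σ(E)) = τ(G) = F, τ(σ(F)) = τ(D) = E, τ(σ(G)) = τ(A) = D.
Hence στ = [B A C G F E D].

B A C G F E D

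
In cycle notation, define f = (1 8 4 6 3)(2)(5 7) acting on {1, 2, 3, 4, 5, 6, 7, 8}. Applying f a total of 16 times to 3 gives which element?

1

3 lies in the 5-cycle (1 8 4 6 3).
Since the cycle has length 5, f^16 acts on it the same as f^1 (16 mod 5 = 1).
Stepping 1 place around the cycle: 3 → 1.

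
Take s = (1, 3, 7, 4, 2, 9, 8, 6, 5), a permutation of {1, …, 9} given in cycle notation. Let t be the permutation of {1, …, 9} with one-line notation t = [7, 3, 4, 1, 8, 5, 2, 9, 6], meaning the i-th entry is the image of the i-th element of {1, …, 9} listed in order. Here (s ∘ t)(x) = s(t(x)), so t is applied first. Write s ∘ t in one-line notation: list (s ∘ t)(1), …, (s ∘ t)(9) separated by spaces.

4 7 2 3 6 1 9 8 5

(s ∘ t)(x) = s(t(x)). Computing each image: s(t(1)) = s(7) = 4, s(t(2)) = s(3) = 7, s(t(3)) = s(4) = 2, s(t(4)) = s(1) = 3, s(t(5)) = s(8) = 6, s(t(6)) = s(5) = 1, s(t(7)) = s(2) = 9, s(t(8)) = s(9) = 8, s(t(9)) = s(6) = 5.
Hence s ∘ t = [4 7 2 3 6 1 9 8 5].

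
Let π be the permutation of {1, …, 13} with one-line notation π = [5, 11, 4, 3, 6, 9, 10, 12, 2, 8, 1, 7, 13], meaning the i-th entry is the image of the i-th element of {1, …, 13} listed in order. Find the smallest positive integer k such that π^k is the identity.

12

Decomposing into disjoint cycles gives cycle lengths 6, 4, 2, 1.
The order of π is the least common multiple of its cycle lengths: lcm(6, 4, 2) = 12.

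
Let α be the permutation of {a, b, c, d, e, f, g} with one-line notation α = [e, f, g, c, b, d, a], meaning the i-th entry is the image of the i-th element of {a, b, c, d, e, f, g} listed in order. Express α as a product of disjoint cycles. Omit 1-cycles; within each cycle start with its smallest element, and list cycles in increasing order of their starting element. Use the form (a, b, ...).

(a, e, b, f, d, c, g)

Start at a and follow images: a → e → b → f → d → c → g → a, giving the cycle (a, e, b, f, d, c, g).
Repeating from the next unused element and collecting all non-trivial cycles gives (a, e, b, f, d, c, g).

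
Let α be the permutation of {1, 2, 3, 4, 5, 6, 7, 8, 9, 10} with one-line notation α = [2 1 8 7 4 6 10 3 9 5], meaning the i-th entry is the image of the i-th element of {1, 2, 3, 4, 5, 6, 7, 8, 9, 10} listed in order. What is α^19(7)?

Tracing 7 → 10 → … returns to 7 after 4 steps, so 7 lies in a 4-cycle (4, 7, 10, 5).
On a 4-cycle, α^4 is the identity, so α^19 = α^3 there (19 ≡ 3 mod 4).
Stepping 3 places around the cycle: 7 → 10 → 5 → 4.

4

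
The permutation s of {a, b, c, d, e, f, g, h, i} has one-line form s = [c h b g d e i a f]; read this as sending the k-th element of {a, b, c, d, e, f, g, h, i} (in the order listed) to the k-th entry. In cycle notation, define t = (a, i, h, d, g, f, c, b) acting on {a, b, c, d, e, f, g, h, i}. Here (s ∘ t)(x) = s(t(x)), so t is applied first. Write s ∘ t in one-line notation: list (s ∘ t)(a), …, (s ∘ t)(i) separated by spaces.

For each element, apply t then s: a → i → f; b → a → c; c → b → h; d → g → i; e → e → d; f → c → b; g → f → e; h → d → g; i → h → a.
Collecting the images, s ∘ t = [f c h i d b e g a].

f c h i d b e g a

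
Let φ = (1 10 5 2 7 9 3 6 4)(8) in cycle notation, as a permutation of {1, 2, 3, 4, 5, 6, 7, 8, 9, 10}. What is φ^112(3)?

10

3 lies in the 9-cycle (1 10 5 2 7 9 3 6 4).
Powers repeat with period 9 on this cycle, and 112 mod 9 = 4, so φ^112(3) = φ^4(3).
Stepping 4 places around the cycle: 3 → 6 → 4 → 1 → 10.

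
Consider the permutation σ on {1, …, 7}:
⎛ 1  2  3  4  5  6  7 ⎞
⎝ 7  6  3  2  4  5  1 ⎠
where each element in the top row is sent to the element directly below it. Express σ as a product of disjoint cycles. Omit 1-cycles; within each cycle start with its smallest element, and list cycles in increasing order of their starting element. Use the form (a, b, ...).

(1, 7)(2, 6, 5, 4)

From 1: 1 → 7 → 1, closing the cycle (1, 7).
Continuing from each remaining unvisited element yields (1, 7)(2, 6, 5, 4).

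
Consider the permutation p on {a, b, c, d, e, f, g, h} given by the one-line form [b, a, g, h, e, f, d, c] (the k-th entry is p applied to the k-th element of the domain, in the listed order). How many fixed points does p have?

The fixed points (elements with p(x) = x) are {e, f}, so there are 2.

2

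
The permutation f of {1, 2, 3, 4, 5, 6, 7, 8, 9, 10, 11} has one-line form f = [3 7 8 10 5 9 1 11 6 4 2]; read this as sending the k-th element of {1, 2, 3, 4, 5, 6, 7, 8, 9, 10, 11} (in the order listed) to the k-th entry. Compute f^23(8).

Tracing 8 → 11 → … returns to 8 after 6 steps, so 8 lies in a 6-cycle (1, 3, 8, 11, 2, 7).
Since the cycle has length 6, f^23 acts on it the same as f^5 (23 mod 6 = 5).
Advancing 5 steps from 8: 8 → 11 → 2 → 7 → 1 → 3.

3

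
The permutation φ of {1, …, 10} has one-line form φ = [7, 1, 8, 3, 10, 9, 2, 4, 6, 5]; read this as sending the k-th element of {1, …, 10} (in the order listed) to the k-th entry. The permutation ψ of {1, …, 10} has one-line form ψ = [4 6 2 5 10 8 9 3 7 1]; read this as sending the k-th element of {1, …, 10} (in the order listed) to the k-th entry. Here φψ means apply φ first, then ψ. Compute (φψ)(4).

2

(φψ)(4) = ψ(φ(4)). φ(4) = 3, then ψ(3) = 2. So (φψ)(4) = 2.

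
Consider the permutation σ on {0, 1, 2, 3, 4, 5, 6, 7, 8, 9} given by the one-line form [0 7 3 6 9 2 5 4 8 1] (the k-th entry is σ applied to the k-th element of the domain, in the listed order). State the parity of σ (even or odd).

In disjoint-cycle form the cycle lengths are 4, 4, 1, 1.
A cycle of length ℓ contributes ℓ−1 transpositions, so σ is a product of 3 + 3 = 6 transpositions — even.

even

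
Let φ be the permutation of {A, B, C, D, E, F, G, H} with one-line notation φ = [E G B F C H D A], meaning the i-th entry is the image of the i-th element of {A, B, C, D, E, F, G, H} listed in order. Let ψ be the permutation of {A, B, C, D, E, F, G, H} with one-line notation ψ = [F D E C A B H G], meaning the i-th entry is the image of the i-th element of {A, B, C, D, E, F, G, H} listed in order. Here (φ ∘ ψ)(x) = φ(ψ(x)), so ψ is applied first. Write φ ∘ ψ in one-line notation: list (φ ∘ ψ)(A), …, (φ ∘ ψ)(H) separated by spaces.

Chase each element through ψ then φ: A → F → H; B → D → F; C → E → C; D → C → B; E → A → E; F → B → G; G → H → A; H → G → D.
So φ ∘ ψ in one-line form is H F C B E G A D.

H F C B E G A D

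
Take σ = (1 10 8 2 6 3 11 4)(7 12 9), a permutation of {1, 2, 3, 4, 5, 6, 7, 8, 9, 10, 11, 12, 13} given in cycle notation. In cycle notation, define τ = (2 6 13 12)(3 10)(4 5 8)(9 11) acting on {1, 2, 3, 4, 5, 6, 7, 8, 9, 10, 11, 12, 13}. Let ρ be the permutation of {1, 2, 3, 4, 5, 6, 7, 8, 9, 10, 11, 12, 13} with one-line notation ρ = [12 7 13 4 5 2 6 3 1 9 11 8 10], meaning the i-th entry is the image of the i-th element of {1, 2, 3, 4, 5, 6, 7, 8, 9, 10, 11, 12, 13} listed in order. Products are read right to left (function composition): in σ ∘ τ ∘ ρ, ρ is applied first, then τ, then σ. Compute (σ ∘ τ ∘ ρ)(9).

Apply the permutations in order: ρ(9) = 1, then τ(1) = 1, then σ(1) = 10. So (σ ∘ τ ∘ ρ)(9) = 10.

10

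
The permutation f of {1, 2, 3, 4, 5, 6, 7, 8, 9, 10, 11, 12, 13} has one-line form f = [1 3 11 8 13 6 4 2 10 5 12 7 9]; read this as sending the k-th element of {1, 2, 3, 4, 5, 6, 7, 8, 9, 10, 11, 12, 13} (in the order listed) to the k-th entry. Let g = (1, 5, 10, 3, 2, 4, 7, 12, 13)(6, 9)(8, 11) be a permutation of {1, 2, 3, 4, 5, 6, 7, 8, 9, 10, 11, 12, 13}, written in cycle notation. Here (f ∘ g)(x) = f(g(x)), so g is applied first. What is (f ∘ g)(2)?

(f ∘ g)(2) = f(g(2)). g(2) = 4, then f(4) = 8. So (f ∘ g)(2) = 8.

8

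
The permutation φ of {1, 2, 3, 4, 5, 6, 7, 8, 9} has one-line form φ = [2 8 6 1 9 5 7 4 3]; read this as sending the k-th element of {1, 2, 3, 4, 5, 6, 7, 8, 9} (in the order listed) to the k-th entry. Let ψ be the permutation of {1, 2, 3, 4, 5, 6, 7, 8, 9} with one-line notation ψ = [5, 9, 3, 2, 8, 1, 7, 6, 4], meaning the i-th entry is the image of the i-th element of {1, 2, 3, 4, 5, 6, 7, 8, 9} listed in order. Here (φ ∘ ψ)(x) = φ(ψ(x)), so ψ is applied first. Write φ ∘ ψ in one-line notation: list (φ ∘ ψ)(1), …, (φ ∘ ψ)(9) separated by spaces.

9 3 6 8 4 2 7 5 1

(φ ∘ ψ)(x) = φ(ψ(x)). Computing each image: φ(ψ(1)) = φ(5) = 9, φ(ψ(2)) = φ(9) = 3, φ(ψ(3)) = φ(3) = 6, φ(ψ(4)) = φ(2) = 8, φ(ψ(5)) = φ(8) = 4, φ(ψ(6)) = φ(1) = 2, φ(ψ(7)) = φ(7) = 7, φ(ψ(8)) = φ(6) = 5, φ(ψ(9)) = φ(4) = 1.
Hence φ ∘ ψ = [9 3 6 8 4 2 7 5 1].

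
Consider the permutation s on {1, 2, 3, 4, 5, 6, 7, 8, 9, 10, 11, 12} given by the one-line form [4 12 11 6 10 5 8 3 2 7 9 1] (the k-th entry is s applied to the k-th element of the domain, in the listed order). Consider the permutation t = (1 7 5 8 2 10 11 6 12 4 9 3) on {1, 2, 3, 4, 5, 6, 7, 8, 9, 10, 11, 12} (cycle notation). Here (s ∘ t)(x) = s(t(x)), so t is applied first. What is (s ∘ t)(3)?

4

t(3) = 1, then s(1) = 4; composing gives (s ∘ t)(3) = 4.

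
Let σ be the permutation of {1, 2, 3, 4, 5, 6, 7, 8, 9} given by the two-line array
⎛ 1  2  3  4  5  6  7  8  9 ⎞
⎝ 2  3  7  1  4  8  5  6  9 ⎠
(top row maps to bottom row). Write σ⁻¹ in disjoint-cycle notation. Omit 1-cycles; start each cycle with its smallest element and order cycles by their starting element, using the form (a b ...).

(1 4 5 7 3 2)(6 8)

The cycle decomposition of σ is (1 2 3 7 5 4)(6 8).
Reversing each cycle (and rotating so the smallest element leads) gives σ⁻¹ = (1 4 5 7 3 2)(6 8).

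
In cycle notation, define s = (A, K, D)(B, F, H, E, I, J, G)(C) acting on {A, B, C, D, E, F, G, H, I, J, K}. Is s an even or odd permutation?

even

The cycle lengths are 7, 3, 1.
A cycle of length ℓ contributes ℓ−1 transpositions, so s is a product of 6 + 2 = 8 transpositions — even.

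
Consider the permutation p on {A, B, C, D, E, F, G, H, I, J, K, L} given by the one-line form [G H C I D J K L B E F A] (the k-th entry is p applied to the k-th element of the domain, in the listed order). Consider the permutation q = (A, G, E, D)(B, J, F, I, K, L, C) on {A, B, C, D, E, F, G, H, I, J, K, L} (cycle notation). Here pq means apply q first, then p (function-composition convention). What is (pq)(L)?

First apply q: q(L) = C, then p(C) = C. Thus (pq)(L) = C.

C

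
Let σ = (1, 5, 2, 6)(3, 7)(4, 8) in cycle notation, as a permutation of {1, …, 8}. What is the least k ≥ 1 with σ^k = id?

4

The disjoint cycles have lengths 4, 2, 2.
The order of σ is the least common multiple of its cycle lengths: lcm(4, 2, 2) = 4.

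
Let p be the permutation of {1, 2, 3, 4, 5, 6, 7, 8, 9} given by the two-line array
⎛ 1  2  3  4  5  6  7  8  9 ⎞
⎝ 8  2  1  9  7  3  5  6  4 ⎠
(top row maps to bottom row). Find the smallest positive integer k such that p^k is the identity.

4

Writing p as disjoint cycles, the cycle lengths are 4, 2, 2, 1.
Since disjoint cycles commute, ord(p) = lcm(4, 2, 2) = 4.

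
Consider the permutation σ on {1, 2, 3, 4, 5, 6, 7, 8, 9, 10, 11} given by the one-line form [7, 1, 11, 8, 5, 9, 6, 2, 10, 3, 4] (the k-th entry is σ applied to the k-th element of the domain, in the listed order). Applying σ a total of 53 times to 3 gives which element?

8

Tracing 3 → 11 → … returns to 3 after 10 steps, so 3 lies in a 10-cycle (1, 7, 6, 9, 10, 3, 11, 4, 8, 2).
Since the cycle has length 10, σ^53 acts on it the same as σ^3 (53 mod 10 = 3).
Advancing 3 steps from 3: 3 → 11 → 4 → 8.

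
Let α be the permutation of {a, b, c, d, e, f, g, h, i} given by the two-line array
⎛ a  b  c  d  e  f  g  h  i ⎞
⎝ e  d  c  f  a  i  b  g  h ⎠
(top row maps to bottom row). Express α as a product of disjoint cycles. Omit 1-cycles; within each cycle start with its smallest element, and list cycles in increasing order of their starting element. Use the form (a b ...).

(a e)(b d f i h g)

From a: a → e → a, closing the cycle (a e).
Continuing from each remaining unvisited element yields (a e)(b d f i h g).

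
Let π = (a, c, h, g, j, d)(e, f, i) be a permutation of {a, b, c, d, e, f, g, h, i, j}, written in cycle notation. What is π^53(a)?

a lies in the 6-cycle (a, c, h, g, j, d).
Since the cycle has length 6, π^53 acts on it the same as π^5 (53 mod 6 = 5).
Advancing 5 steps from a: a → c → h → g → j → d.

d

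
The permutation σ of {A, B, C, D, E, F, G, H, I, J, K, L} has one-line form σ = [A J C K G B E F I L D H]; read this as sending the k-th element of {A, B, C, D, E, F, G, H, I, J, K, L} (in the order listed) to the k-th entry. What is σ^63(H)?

J

Tracing H → F → … returns to H after 5 steps, so H lies in a 5-cycle (B, J, L, H, F).
Since the cycle has length 5, σ^63 acts on it the same as σ^3 (63 mod 5 = 3).
Advancing 3 steps from H: H → F → B → J.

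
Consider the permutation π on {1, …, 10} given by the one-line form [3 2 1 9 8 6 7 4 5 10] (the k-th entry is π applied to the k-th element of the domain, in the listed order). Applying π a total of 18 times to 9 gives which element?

8

Tracing 9 → 5 → … returns to 9 after 4 steps, so 9 lies in a 4-cycle (4 9 5 8).
On a 4-cycle, π^4 is the identity, so π^18 = π^2 there (18 ≡ 2 mod 4).
Advancing 2 steps from 9: 9 → 5 → 8.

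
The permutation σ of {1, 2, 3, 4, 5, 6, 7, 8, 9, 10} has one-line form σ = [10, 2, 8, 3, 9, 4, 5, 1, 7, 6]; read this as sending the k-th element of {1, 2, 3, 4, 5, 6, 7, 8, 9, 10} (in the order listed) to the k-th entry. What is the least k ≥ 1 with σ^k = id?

The disjoint-cycle form of σ has cycle lengths 6, 3, 1.
Since disjoint cycles commute, ord(σ) = lcm(6, 3) = 6.

6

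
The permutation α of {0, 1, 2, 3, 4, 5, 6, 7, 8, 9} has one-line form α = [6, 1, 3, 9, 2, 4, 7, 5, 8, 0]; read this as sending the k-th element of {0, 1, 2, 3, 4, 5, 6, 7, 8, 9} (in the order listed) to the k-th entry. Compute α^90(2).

9

Tracing 2 → 3 → … returns to 2 after 8 steps, so 2 lies in an 8-cycle (0 6 7 5 4 2 3 9).
Powers repeat with period 8 on this cycle, and 90 mod 8 = 2, so α^90(2) = α^2(2).
Stepping 2 places around the cycle: 2 → 3 → 9.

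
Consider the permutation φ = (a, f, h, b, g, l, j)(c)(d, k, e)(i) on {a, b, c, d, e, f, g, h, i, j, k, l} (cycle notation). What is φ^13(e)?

d

e lies in the 3-cycle (d, k, e).
Powers repeat with period 3 on this cycle, and 13 mod 3 = 1, so φ^13(e) = φ^1(e).
Stepping 1 place around the cycle: e → d.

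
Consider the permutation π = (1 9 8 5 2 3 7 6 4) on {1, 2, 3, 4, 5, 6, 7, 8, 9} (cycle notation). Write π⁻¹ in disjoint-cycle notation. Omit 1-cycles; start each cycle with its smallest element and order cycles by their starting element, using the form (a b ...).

(1 4 6 7 3 2 5 8 9)

Inverting a permutation written in cycle notation just reverses the order within every cycle.
After reversing and putting each cycle's least element first, π⁻¹ = (1 4 6 7 3 2 5 8 9).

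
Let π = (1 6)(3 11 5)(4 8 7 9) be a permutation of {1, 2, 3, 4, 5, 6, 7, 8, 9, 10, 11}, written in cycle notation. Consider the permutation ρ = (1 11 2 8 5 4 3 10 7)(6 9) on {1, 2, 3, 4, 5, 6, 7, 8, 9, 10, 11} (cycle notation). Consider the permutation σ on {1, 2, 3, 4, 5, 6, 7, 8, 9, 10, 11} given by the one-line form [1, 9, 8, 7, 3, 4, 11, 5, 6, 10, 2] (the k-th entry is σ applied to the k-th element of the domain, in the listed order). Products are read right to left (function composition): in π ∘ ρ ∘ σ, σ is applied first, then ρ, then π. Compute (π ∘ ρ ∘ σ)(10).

Apply the permutations in order: σ(10) = 10, then ρ(10) = 7, then π(7) = 9. So (π ∘ ρ ∘ σ)(10) = 9.

9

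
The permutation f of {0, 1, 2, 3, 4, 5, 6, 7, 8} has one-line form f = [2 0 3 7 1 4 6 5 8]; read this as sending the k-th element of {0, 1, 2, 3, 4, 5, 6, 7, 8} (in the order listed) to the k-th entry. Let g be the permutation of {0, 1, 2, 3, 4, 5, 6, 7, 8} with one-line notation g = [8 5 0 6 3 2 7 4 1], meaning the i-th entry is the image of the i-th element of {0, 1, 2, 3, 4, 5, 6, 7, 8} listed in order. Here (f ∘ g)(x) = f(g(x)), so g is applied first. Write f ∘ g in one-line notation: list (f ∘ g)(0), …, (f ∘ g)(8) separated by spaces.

Chase each element through g then f: 0 → 8 → 8; 1 → 5 → 4; 2 → 0 → 2; 3 → 6 → 6; 4 → 3 → 7; 5 → 2 → 3; 6 → 7 → 5; 7 → 4 → 1; 8 → 1 → 0.
Collecting the images, f ∘ g = [8 4 2 6 7 3 5 1 0].

8 4 2 6 7 3 5 1 0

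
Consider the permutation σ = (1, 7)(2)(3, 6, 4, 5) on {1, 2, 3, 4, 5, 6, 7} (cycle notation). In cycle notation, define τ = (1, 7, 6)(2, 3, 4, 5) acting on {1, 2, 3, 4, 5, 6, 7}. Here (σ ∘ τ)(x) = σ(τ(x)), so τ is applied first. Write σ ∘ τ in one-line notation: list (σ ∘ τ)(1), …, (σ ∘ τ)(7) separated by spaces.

For each element, apply τ then σ: 1 → 7 → 1; 2 → 3 → 6; 3 → 4 → 5; 4 → 5 → 3; 5 → 2 → 2; 6 → 1 → 7; 7 → 6 → 4.
Collecting the images, σ ∘ τ = [1 6 5 3 2 7 4].

1 6 5 3 2 7 4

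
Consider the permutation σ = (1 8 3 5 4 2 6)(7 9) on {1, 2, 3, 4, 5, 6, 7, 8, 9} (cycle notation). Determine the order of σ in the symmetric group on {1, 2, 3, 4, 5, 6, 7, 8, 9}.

The disjoint cycles have lengths 7, 2.
Since disjoint cycles commute, ord(σ) = lcm(7, 2) = 14.

14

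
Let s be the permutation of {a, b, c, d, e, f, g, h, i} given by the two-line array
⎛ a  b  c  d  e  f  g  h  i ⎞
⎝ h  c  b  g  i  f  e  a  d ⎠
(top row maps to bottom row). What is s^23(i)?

e

Tracing i → d → … returns to i after 4 steps, so i lies in a 4-cycle (d, g, e, i).
Since the cycle has length 4, s^23 acts on it the same as s^3 (23 mod 4 = 3).
Advancing 3 steps from i: i → d → g → e.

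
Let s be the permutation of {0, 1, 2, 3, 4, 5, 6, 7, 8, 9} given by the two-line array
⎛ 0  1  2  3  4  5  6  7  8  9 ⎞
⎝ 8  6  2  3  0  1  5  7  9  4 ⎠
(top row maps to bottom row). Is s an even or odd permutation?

In disjoint-cycle form the cycle lengths are 4, 3, 1, 1, 1.
A cycle of length ℓ contributes ℓ−1 transpositions, so s is a product of 3 + 2 = 5 transpositions — odd.

odd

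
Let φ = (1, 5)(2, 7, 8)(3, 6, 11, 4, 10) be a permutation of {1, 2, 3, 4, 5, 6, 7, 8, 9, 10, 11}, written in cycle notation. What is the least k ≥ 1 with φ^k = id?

The disjoint cycles have lengths 5, 3, 2, 1.
Since disjoint cycles commute, ord(φ) = lcm(5, 3, 2) = 30.

30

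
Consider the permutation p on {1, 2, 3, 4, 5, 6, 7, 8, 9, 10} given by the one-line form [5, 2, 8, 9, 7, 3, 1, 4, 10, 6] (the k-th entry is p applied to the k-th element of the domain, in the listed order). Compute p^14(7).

5

Tracing 7 → 1 → … returns to 7 after 3 steps, so 7 lies in a 3-cycle (1 5 7).
Since the cycle has length 3, p^14 acts on it the same as p^2 (14 mod 3 = 2).
Advancing 2 steps from 7: 7 → 1 → 5.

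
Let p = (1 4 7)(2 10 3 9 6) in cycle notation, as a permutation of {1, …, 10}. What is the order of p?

15

The disjoint cycles have lengths 5, 3, 1, 1.
The order is lcm(5, 3) = 15.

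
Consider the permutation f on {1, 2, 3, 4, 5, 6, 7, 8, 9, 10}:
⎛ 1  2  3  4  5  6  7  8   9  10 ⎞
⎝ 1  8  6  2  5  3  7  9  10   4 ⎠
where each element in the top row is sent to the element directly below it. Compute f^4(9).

8

Tracing 9 → 10 → … returns to 9 after 5 steps, so 9 lies in a 5-cycle (2 8 9 10 4).
Advancing 4 steps from 9: 9 → 10 → 4 → 2 → 8.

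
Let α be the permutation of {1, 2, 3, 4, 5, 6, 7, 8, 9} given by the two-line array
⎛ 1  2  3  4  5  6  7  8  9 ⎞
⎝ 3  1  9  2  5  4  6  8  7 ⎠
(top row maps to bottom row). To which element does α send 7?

6

The entry below 7 in the array is 6, so α(7) = 6.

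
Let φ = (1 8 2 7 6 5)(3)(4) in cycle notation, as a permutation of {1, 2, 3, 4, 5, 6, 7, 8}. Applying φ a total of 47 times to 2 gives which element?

2 lies in the 6-cycle (1 8 2 7 6 5).
Since the cycle has length 6, φ^47 acts on it the same as φ^5 (47 mod 6 = 5).
Advancing 5 steps from 2: 2 → 7 → 6 → 5 → 1 → 8.

8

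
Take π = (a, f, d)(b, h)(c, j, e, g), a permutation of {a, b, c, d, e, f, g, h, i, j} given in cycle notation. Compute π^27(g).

e

g lies in the 4-cycle (c, j, e, g).
Powers repeat with period 4 on this cycle, and 27 mod 4 = 3, so π^27(g) = π^3(g).
Stepping 3 places around the cycle: g → c → j → e.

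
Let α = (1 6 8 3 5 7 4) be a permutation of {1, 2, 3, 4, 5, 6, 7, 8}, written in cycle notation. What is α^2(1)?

8

1 lies in the 7-cycle (1 6 8 3 5 7 4).
Advancing 2 steps from 1: 1 → 6 → 8.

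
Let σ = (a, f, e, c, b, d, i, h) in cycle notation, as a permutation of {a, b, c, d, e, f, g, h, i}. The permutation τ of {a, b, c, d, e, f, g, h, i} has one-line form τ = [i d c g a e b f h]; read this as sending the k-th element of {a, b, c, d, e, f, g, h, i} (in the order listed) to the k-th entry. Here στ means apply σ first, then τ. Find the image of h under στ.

First apply σ: σ(h) = a, then τ(a) = i. Thus (στ)(h) = i.

i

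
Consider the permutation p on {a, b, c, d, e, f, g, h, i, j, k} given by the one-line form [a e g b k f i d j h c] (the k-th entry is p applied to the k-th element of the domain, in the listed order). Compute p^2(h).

b

Tracing h → d → … returns to h after 9 steps, so h lies in a 9-cycle (b e k c g i j h d).
Advancing 2 steps from h: h → d → b.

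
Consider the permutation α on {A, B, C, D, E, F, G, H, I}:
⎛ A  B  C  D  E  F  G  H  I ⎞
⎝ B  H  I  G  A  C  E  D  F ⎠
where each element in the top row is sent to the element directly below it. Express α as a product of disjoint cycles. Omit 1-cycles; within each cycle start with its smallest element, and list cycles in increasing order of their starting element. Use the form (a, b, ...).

Iterating α from A gives A → B → H → D → G → E → A; that is the 6-cycle (A, B, H, D, G, E).
Repeating from the next unused element and collecting all non-trivial cycles gives (A, B, H, D, G, E)(C, I, F).

(A, B, H, D, G, E)(C, I, F)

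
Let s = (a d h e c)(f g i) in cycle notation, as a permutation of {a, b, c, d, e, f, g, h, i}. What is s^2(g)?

g lies in the 3-cycle (f g i).
Advancing 2 steps from g: g → i → f.

f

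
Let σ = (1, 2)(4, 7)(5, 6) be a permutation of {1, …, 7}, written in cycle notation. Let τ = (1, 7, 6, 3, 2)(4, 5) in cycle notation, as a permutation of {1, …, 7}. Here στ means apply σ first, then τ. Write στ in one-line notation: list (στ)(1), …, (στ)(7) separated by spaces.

1 7 2 6 3 4 5

(στ)(x) = τ(σ(x)). Computing each image: τ(σ(1)) = τ(2) = 1, τ(σ(2)) = τ(1) = 7, τ(σ(3)) = τ(3) = 2, τ(σ(4)) = τ(7) = 6, τ(σ(5)) = τ(6) = 3, τ(σ(6)) = τ(5) = 4, τ(σ(7)) = τ(4) = 5.
Hence στ = [1 7 2 6 3 4 5].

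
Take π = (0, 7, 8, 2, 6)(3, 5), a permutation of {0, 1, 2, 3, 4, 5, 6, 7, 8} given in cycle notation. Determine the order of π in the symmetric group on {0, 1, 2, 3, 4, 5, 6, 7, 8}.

The cycle type of π is (5, 2, 1, 1).
Since disjoint cycles commute, ord(π) = lcm(5, 2) = 10.

10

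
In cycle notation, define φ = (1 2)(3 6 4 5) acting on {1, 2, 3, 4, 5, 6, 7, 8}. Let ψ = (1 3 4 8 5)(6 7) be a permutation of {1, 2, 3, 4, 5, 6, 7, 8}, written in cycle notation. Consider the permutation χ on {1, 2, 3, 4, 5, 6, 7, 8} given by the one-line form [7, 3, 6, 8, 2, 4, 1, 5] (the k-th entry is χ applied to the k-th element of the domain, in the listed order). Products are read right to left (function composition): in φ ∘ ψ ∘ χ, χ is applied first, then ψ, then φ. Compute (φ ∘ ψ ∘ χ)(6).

8

Chase 6: χ(6) = 4; ψ(4) = 8; φ(8) = 8. Hence (φ ∘ ψ ∘ χ)(6) = 8.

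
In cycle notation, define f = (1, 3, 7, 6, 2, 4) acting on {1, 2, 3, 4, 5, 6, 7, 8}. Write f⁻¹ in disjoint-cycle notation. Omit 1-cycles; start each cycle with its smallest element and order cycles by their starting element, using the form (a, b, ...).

(1, 4, 2, 6, 7, 3)

Inverting a permutation written in cycle notation just reverses the order within every cycle.
After reversing and putting each cycle's least element first, f⁻¹ = (1, 4, 2, 6, 7, 3).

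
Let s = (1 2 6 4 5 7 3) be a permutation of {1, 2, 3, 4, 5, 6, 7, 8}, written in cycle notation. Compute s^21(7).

7 lies in the 7-cycle (1 2 6 4 5 7 3).
Since the cycle has length 7, s^21 acts on it the same as s^0 (21 mod 7 = 0).
So s^21(7) = 7.

7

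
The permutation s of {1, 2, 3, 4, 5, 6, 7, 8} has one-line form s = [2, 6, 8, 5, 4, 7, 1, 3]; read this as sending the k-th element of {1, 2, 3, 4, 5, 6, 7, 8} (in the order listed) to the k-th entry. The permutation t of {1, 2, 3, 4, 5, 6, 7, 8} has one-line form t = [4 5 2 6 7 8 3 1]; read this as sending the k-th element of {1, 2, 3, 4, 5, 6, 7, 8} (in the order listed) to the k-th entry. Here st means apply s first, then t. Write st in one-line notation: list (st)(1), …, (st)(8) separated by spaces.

5 8 1 7 6 3 4 2

(st)(x) = t(s(x)). Computing each image: t(s(1)) = t(2) = 5, t(s(2)) = t(6) = 8, t(s(3)) = t(8) = 1, t(s(4)) = t(5) = 7, t(s(5)) = t(4) = 6, t(s(6)) = t(7) = 3, t(s(7)) = t(1) = 4, t(s(8)) = t(3) = 2.
Hence st = [5 8 1 7 6 3 4 2].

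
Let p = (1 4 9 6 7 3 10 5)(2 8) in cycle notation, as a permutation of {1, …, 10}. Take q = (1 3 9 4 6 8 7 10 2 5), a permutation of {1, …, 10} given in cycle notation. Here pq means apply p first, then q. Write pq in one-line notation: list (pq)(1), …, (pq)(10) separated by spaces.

(pq)(x) = q(p(x)). Computing each image: q(p(1)) = q(4) = 6, q(p(2)) = q(8) = 7, q(p(3)) = q(10) = 2, q(p(4)) = q(9) = 4, q(p(5)) = q(1) = 3, q(p(6)) = q(7) = 10, q(p(7)) = q(3) = 9, q(p(8)) = q(2) = 5, q(p(9)) = q(6) = 8, q(p(10)) = q(5) = 1.
Hence pq = [6 7 2 4 3 10 9 5 8 1].

6 7 2 4 3 10 9 5 8 1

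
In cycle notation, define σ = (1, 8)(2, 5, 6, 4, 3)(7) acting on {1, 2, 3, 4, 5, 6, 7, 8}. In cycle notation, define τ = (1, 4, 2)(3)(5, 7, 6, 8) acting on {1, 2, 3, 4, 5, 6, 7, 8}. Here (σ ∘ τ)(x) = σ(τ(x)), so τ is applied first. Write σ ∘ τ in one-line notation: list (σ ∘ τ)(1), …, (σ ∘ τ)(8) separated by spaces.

(σ ∘ τ)(x) = σ(τ(x)). Computing each image: σ(τ(1)) = σ(4) = 3, σ(τ(2)) = σ(1) = 8, σ(τ(3)) = σ(3) = 2, σ(τ(4)) = σ(2) = 5, σ(τ(5)) = σ(7) = 7, σ(τ(6)) = σ(8) = 1, σ(τ(7)) = σ(6) = 4, σ(τ(8)) = σ(5) = 6.
Hence σ ∘ τ = [3 8 2 5 7 1 4 6].

3 8 2 5 7 1 4 6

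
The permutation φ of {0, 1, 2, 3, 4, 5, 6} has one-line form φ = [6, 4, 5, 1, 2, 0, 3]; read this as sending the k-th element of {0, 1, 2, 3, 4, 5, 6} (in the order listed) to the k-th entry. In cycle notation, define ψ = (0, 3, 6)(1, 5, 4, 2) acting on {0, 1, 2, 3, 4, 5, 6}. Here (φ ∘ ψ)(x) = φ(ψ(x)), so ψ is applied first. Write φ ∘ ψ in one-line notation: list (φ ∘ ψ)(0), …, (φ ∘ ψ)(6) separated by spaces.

(φ ∘ ψ)(x) = φ(ψ(x)). Computing each image: φ(ψ(0)) = φ(3) = 1, φ(ψ(1)) = φ(5) = 0, φ(ψ(2)) = φ(1) = 4, φ(ψ(3)) = φ(6) = 3, φ(ψ(4)) = φ(2) = 5, φ(ψ(5)) = φ(4) = 2, φ(ψ(6)) = φ(0) = 6.
Hence φ ∘ ψ = [1 0 4 3 5 2 6].

1 0 4 3 5 2 6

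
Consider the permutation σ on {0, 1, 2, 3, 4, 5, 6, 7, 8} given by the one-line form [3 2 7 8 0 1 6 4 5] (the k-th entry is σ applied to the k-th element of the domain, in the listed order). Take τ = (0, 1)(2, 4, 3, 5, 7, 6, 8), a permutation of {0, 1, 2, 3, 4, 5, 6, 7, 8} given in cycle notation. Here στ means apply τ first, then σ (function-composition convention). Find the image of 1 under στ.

3

First apply τ: τ(1) = 0, then σ(0) = 3. Thus (στ)(1) = 3.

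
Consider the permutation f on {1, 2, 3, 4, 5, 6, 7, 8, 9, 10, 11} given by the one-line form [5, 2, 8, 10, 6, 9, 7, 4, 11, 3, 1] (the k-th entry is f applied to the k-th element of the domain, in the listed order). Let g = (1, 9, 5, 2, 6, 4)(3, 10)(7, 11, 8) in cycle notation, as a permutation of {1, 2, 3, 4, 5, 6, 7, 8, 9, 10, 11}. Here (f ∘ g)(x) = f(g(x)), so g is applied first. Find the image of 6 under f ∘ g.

10

First apply g: g(6) = 4, then f(4) = 10. Thus (f ∘ g)(6) = 10.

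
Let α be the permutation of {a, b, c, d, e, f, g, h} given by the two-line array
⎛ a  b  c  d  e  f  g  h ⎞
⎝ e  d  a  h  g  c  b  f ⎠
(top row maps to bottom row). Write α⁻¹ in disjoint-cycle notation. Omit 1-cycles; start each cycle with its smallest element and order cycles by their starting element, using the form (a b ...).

The cycle decomposition of α is (a e g b d h f c).
Reversing each cycle (and rotating so the smallest element leads) gives α⁻¹ = (a c f h d b g e).

(a c f h d b g e)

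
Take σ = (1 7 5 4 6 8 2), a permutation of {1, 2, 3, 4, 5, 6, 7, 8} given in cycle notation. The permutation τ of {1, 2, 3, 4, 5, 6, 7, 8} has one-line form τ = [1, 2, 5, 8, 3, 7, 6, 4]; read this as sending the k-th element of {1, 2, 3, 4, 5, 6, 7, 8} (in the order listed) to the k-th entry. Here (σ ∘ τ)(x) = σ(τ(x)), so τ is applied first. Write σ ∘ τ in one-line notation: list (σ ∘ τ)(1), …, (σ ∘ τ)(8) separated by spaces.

7 1 4 2 3 5 8 6

Chase each element through τ then σ: 1 → 1 → 7; 2 → 2 → 1; 3 → 5 → 4; 4 → 8 → 2; 5 → 3 → 3; 6 → 7 → 5; 7 → 6 → 8; 8 → 4 → 6.
Collecting the images, σ ∘ τ = [7 1 4 2 3 5 8 6].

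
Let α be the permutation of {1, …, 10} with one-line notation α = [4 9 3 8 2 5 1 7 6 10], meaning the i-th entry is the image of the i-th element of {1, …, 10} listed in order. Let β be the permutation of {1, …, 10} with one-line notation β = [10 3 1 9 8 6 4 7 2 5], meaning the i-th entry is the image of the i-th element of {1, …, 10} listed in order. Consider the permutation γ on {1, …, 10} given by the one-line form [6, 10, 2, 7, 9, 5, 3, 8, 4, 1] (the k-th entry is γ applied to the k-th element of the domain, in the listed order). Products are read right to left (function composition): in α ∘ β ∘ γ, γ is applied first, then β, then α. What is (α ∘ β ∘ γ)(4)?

Apply the permutations in order: γ(4) = 7, then β(7) = 4, then α(4) = 8. So (α ∘ β ∘ γ)(4) = 8.

8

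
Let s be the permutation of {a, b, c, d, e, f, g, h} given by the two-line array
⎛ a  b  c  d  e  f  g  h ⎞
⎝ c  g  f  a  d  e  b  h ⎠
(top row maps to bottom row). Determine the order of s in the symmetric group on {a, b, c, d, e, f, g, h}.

10

Writing s as disjoint cycles, the cycle lengths are 5, 2, 1.
Since disjoint cycles commute, ord(s) = lcm(5, 2) = 10.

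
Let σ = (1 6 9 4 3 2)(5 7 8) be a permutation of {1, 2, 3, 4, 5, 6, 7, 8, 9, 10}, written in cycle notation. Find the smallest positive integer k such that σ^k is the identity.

6

The cycle type of σ is (6, 3, 1).
The order of σ is the least common multiple of its cycle lengths: lcm(6, 3) = 6.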